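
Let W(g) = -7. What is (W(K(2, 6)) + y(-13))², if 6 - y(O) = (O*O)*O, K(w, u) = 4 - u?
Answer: 4822416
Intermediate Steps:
y(O) = 6 - O³ (y(O) = 6 - O*O*O = 6 - O²*O = 6 - O³)
(W(K(2, 6)) + y(-13))² = (-7 + (6 - 1*(-13)³))² = (-7 + (6 - 1*(-2197)))² = (-7 + (6 + 2197))² = (-7 + 2203)² = 2196² = 4822416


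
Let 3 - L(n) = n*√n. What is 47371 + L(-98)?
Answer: 47374 + 686*I*√2 ≈ 47374.0 + 970.15*I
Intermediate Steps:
L(n) = 3 - n^(3/2) (L(n) = 3 - n*√n = 3 - n^(3/2))
47371 + L(-98) = 47371 + (3 - (-98)^(3/2)) = 47371 + (3 - (-686)*I*√2) = 47371 + (3 + 686*I*√2) = 47374 + 686*I*√2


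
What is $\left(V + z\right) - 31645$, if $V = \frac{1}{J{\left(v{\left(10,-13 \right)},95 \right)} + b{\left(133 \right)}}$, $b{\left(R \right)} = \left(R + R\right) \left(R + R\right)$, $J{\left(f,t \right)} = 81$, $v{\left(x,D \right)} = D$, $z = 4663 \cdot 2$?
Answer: $- \frac{1581011002}{70837} \approx -22319.0$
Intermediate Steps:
$z = 9326$
$b{\left(R \right)} = 4 R^{2}$ ($b{\left(R \right)} = 2 R 2 R = 4 R^{2}$)
$V = \frac{1}{70837}$ ($V = \frac{1}{81 + 4 \cdot 133^{2}} = \frac{1}{81 + 4 \cdot 17689} = \frac{1}{81 + 70756} = \frac{1}{70837} \approx 1.4117 \cdot 10^{-5}$)
$\left(V + z\right) - 31645 = \left(\frac{1}{70837} + 9326\right) - 31645 = \frac{660625863}{70837} - 31645 = - \frac{1581011002}{70837}$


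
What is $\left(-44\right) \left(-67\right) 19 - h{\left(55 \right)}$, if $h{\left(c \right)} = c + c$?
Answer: $55902$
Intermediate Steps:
$h{\left(c \right)} = 2 c$
$\left(-44\right) \left(-67\right) 19 - h{\left(55 \right)} = \left(-44\right) \left(-67\right) 19 - 2 \cdot 55 = 2948 \cdot 19 - 110 = 56012 - 110 = 55902$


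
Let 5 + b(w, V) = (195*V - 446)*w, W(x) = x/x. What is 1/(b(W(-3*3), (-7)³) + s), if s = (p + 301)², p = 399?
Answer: 1/422664 ≈ 2.3659e-6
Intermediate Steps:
W(x) = 1
s = 490000 (s = (399 + 301)² = 700² = 490000)
b(w, V) = -5 + w*(-446 + 195*V) (b(w, V) = -5 + (195*V - 446)*w = -5 + (-446 + 195*V)*w = -5 + w*(-446 + 195*V))
1/(b(W(-3*3), (-7)³) + s) = 1/((-5 - 446*1 + 195*(-7)³*1) + 490000) = 1/((-5 - 446 + 195*(-343)*1) + 490000) = 1/((-5 - 446 - 66885) + 490000) = 1/(-67336 + 490000) = 1/422664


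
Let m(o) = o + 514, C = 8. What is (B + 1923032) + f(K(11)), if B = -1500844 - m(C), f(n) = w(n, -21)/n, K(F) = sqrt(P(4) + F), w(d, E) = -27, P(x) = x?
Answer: 421666 - 9*sqrt(15)/5 ≈ 4.2166e+5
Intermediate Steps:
K(F) = sqrt(4 + F)
m(o) = 514 + o
f(n) = -27/n
B = -1501366 (B = -1500844 - (514 + 8) = -1500844 - 1*522 = -1500844 - 522 = -1501366)
(B + 1923032) + f(K(11)) = (-1501366 + 1923032) - 27/sqrt(4 + 11) = 421666 - 27*sqrt(15)/15 = 421666 - 9*sqrt(15)/5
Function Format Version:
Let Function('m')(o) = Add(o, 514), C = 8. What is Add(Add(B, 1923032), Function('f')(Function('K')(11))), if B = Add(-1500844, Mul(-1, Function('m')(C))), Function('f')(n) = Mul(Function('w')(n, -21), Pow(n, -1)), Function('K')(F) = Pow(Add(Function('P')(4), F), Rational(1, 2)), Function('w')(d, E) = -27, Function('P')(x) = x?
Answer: Add(421666, Mul(Rational(-9, 5), Pow(15, Rational(1, 2)))) ≈ 4.2166e+5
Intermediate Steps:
Function('K')(F) = Pow(Add(4, F), Rational(1, 2))
Function('m')(o) = Add(514, o)
Function('f')(n) = Mul(-27, Pow(n, -1))
B = -1501366 (B = Add(-1500844, Mul(-1, Add(514, 8))) = Add(-1500844, Mul(-1, 522)) = Add(-1500844, -522) = -1501366)
Add(Add(B, 1923032), Function('f')(Function('K')(11))) = Add(Add(-1501366, 1923032), Mul(-27, Pow(Pow(Add(4, 11), Rational(1, 2)), -1))) = Add(421666, Mul(-27, Pow(Pow(15, Rational(1, 2)), -1))) = Add(421666, Mul(-27, Mul(Rational(1, 15), Pow(15, Rational(1, 2))))) = Add(421666, Mul(Rational(-9, 5), Pow(15, Rational(1, 2))))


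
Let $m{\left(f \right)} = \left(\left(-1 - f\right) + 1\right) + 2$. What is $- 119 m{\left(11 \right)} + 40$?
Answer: $1111$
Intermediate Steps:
$m{\left(f \right)} = 2 - f$ ($m{\left(f \right)} = - f + 2 = 2 - f$)
$- 119 m{\left(11 \right)} + 40 = - 119 \left(2 - 11\right) + 40 = \left(-119\right) \left(-9\right) + 40 = 1071 + 40 = 1111$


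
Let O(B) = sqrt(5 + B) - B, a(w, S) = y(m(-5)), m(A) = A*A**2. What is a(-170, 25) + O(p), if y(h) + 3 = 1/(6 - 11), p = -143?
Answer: 699/5 + I*sqrt(138) ≈ 139.8 + 11.747*I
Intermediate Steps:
m(A) = A**3
y(h) = -16/5 (y(h) = -3 + 1/(6 - 11) = -3 + 1/(-5) = -3 - 1/5 = -16/5)
a(w, S) = -16/5
a(-170, 25) + O(p) = -16/5 + (sqrt(5 - 143) - 1*(-143)) = -16/5 + (sqrt(-138) + 143) = -16/5 + (I*sqrt(138) + 143) = -16/5 + (143 + I*sqrt(138)) = 699/5 + I*sqrt(138)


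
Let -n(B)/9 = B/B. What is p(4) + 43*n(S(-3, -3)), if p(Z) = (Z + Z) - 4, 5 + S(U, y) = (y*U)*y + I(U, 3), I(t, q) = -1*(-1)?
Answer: -383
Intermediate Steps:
I(t, q) = 1
S(U, y) = -4 + U*y**2 (S(U, y) = -5 + ((y*U)*y + 1) = -5 + ((U*y)*y + 1) = -5 + (U*y**2 + 1) = -5 + (1 + U*y**2) = -4 + U*y**2)
n(B) = -9 (n(B) = -9*B/B = -9*1 = -9)
p(Z) = -4 + 2*Z (p(Z) = 2*Z - 4 = -4 + 2*Z)
p(4) + 43*n(S(-3, -3)) = (-4 + 2*4) + 43*(-9) = (-4 + 8) - 387 = 4 - 387 = -383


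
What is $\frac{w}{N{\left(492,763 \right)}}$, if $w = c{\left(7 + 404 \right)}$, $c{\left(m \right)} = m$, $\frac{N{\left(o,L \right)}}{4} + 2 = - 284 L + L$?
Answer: $- \frac{137}{287908} \approx -0.00047585$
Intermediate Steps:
$N{\left(o,L \right)} = -8 - 1132 L$ ($N{\left(o,L \right)} = -8 + 4 \left(- 284 L + L\right) = -8 + 4 \left(- 283 L\right) = -8 - 1132 L$)
$w = 411$ ($w = 7 + 404 = 411$)
$\frac{w}{N{\left(492,763 \right)}} = \frac{411}{-8 - 863716} = \frac{411}{-863724} = 411 \left(- \frac{1}{863724}\right) = - \frac{137}{287908}$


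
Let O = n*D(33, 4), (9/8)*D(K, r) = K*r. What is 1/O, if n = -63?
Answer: -1/7392 ≈ -0.00013528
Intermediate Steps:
D(K, r) = 8*K*r/9 (D(K, r) = 8*(K*r)/9 = 8*K*r/9)
O = -7392 (O = -56*33*4 = -63*352/3 = -7392)
1/O = 1/(-7392) = -1/7392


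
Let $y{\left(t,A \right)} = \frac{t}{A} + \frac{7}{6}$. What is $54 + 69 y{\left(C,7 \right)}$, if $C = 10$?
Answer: $\frac{3263}{14} \approx 233.07$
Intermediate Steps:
$y{\left(t,A \right)} = \frac{7}{6} + \frac{t}{A}$ ($y{\left(t,A \right)} = \frac{t}{A} + 7 \cdot \frac{1}{6} = \frac{t}{A} + \frac{7}{6} = \frac{7}{6} + \frac{t}{A}$)
$54 + 69 y{\left(C,7 \right)} = 54 + 69 \left(\frac{7}{6} + \frac{10}{7}\right) = 54 + 69 \cdot \frac{109}{42} = 54 + \frac{2507}{14} = \frac{3263}{14}$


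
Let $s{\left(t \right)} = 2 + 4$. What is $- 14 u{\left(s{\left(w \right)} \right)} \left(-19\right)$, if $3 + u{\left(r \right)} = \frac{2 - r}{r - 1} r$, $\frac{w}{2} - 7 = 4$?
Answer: $- \frac{10374}{5} \approx -2074.8$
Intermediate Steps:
$w = 22$ ($w = 14 + 2 \cdot 4 = 14 + 8 = 22$)
$s{\left(t \right)} = 6$
$u{\left(r \right)} = -3 + \frac{r \left(2 - r\right)}{-1 + r}$ ($u{\left(r \right)} = -3 + \frac{2 - r}{r - 1} r = -3 + \frac{2 - r}{-1 + r} r = -3 + \frac{r \left(2 - r\right)}{-1 + r}$)
$- 14 u{\left(s{\left(w \right)} \right)} \left(-19\right) = - 14 \frac{3 - 6 - 6^{2}}{-1 + 6} \left(-19\right) = - 14 \frac{3 - 6 - 36}{5} \left(-19\right) = - 14 \cdot \frac{1}{5} \left(-39\right) \left(-19\right) = \left(-14\right) \left(- \frac{39}{5}\right) \left(-19\right) = \frac{546}{5} \left(-19\right) = - \frac{10374}{5}$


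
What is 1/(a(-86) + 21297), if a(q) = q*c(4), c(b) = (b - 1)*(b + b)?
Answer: 1/19233 ≈ 5.1994e-5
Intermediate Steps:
c(b) = 2*b*(-1 + b) (c(b) = (-1 + b)*(2*b) = 2*b*(-1 + b))
a(q) = 24*q (a(q) = q*(2*4*(-1 + 4)) = q*(2*4*3) = q*24 = 24*q)
1/(a(-86) + 21297) = 1/(24*(-86) + 21297) = 1/(-2064 + 21297) = 1/19233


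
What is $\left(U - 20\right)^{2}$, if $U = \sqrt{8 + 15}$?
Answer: $\left(20 - \sqrt{23}\right)^{2} \approx 231.17$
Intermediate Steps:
$U = \sqrt{23} \approx 4.7958$
$\left(U - 20\right)^{2} = \left(\sqrt{23} - 20\right)^{2} = \left(-20 + \sqrt{23}\right)^{2}$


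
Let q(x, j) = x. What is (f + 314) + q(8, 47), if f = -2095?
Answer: -1773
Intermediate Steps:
(f + 314) + q(8, 47) = (-2095 + 314) + 8 = -1781 + 8 = -1773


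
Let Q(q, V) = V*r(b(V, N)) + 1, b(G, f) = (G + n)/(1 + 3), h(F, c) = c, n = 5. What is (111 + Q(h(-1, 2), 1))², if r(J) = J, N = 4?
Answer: 51529/4 ≈ 12882.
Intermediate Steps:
b(G, f) = 5/4 + G/4 (b(G, f) = (G + 5)/(1 + 3) = (5 + G)/4 = (5 + G)*(¼) = 5/4 + G/4)
Q(q, V) = 1 + V*(5/4 + V/4) (Q(q, V) = V*(5/4 + V/4) + 1 = 1 + V*(5/4 + V/4))
(111 + Q(h(-1, 2), 1))² = (111 + (1 + (¼)*1*(5 + 1)))² = (111 + (1 + (¼)*1*6))² = (111 + (1 + 3/2))² = (111 + 5/2)² = (227/2)² = 51529/4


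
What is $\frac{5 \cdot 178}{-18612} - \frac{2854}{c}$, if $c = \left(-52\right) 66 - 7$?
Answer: $\frac{25028969}{32003334} \approx 0.78207$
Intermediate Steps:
$c = -3439$ ($c = -3432 - 7 = -3439$)
$\frac{5 \cdot 178}{-18612} - \frac{2854}{c} = \frac{5 \cdot 178}{-18612} - \frac{2854}{-3439} = 890 \left(- \frac{1}{18612}\right) - - \frac{2854}{3439} = - \frac{445}{9306} + \frac{2854}{3439} = \frac{25028969}{32003334}$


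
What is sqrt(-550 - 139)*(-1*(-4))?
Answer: 4*I*sqrt(689) ≈ 105.0*I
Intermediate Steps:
sqrt(-550 - 139)*(-1*(-4)) = sqrt(-689)*4 = (I*sqrt(689))*4 = 4*I*sqrt(689)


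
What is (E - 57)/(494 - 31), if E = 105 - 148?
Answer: -100/463 ≈ -0.21598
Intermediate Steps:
E = -43
(E - 57)/(494 - 31) = (-43 - 57)/(494 - 31) = -100/463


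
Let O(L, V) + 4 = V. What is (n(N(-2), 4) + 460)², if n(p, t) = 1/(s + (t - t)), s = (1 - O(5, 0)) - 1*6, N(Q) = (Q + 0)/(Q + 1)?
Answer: 210681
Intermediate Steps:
O(L, V) = -4 + V
N(Q) = Q/(1 + Q)
s = -1 (s = (1 - (-4 + 0)) - 1*6 = (1 - 1*(-4)) - 6 = (1 + 4) - 6 = 5 - 6 = -1)
n(p, t) = -1 (n(p, t) = 1/(-1 + (t - t)) = 1/(-1 + 0) = 1/(-1) = -1)
(n(N(-2), 4) + 460)² = (-1 + 460)² = 459² = 210681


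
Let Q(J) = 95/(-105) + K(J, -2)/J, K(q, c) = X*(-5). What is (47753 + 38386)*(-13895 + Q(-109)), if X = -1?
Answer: -913298251503/763 ≈ -1.1970e+9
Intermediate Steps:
K(q, c) = 5 (K(q, c) = -1*(-5) = 5)
Q(J) = -19/21 + 5/J (Q(J) = 95/(-105) + 5/J = 95*(-1/105) + 5/J = -19/21 + 5/J)
(47753 + 38386)*(-13895 + Q(-109)) = (47753 + 38386)*(-13895 + (-19/21 + 5/(-109))) = 86139*(-13895 + (-19/21 + 5*(-1/109))) = 86139*(-13895 + (-19/21 - 5/109)) = 86139*(-13895 - 2176/2289) = 86139*(-31807831/2289) = -913298251503/763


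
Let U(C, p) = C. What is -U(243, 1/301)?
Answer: -243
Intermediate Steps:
-U(243, 1/301) = -1*243 = -243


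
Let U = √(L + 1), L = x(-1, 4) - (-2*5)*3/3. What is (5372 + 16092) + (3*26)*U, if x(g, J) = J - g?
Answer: 21776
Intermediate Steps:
L = 15 (L = (4 - 1*(-1)) - (-2*5)*3/3 = (4 + 1) - (-10)*3*(⅓) = 5 - (-10) = 5 - 1*(-10) = 5 + 10 = 15)
U = 4 (U = √(15 + 1) = √16 = 4)
(5372 + 16092) + (3*26)*U = (5372 + 16092) + (3*26)*4 = 21464 + 78*4 = 21464 + 312 = 21776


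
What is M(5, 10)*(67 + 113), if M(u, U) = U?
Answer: 1800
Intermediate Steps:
M(5, 10)*(67 + 113) = 10*(67 + 113) = 10*180 = 1800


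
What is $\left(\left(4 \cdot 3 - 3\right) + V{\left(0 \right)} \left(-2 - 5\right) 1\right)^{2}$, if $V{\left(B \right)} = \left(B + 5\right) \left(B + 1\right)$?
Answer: $676$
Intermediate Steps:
$V{\left(B \right)} = \left(1 + B\right) \left(5 + B\right)$ ($V{\left(B \right)} = \left(5 + B\right) \left(1 + B\right) = \left(1 + B\right) \left(5 + B\right)$)
$\left(\left(4 \cdot 3 - 3\right) + V{\left(0 \right)} \left(-2 - 5\right) 1\right)^{2} = \left(\left(4 \cdot 3 - 3\right) + \left(5 + 0^{2} + 6 \cdot 0\right) \left(-2 - 5\right) 1\right)^{2} = \left(\left(12 - 3\right) + \left(5 + 0 + 0\right) \left(-2 - 5\right) 1\right)^{2} = \left(9 + 5 \left(-7\right) 1\right)^{2} = \left(9 - 35\right)^{2} = \left(-26\right)^{2} = 676$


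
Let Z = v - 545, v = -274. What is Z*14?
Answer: -11466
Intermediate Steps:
Z = -819 (Z = -274 - 545 = -819)
Z*14 = -819*14 = -11466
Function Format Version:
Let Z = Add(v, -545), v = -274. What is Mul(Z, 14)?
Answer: -11466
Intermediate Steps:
Z = -819 (Z = Add(-274, -545) = -819)
Mul(Z, 14) = Mul(-819, 14) = -11466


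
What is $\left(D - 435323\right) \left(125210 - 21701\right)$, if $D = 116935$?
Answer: $-32956023492$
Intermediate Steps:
$\left(D - 435323\right) \left(125210 - 21701\right) = \left(116935 - 435323\right) \left(125210 - 21701\right) = \left(-318388\right) 103509 = -32956023492$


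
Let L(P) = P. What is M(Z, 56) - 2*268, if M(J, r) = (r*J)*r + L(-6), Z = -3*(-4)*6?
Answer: 225250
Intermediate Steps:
Z = 72 (Z = 12*6 = 72)
M(J, r) = -6 + J*r**2 (M(J, r) = (r*J)*r - 6 = (J*r)*r - 6 = J*r**2 - 6 = -6 + J*r**2)
M(Z, 56) - 2*268 = (-6 + 72*56**2) - 2*268 = (-6 + 72*3136) - 1*536 = (-6 + 225792) - 536 = 225786 - 536 = 225250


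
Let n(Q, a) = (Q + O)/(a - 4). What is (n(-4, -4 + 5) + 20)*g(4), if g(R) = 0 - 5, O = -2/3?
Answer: -970/9 ≈ -107.78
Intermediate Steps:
O = -⅔ (O = -2*⅓ = -⅔ ≈ -0.66667)
g(R) = -5
n(Q, a) = (-⅔ + Q)/(-4 + a) (n(Q, a) = (Q - ⅔)/(a - 4) = (-⅔ + Q)/(-4 + a))
(n(-4, -4 + 5) + 20)*g(4) = ((-⅔ - 4)/(-4 + (-4 + 5)) + 20)*(-5) = (-14/3/(-4 + 1) + 20)*(-5) = (-14/3/(-3) + 20)*(-5) = (-⅓*(-14/3) + 20)*(-5) = (14/9 + 20)*(-5) = (194/9)*(-5) = -970/9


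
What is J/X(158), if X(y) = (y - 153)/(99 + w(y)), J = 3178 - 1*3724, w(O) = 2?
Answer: -55146/5 ≈ -11029.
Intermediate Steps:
J = -546 (J = 3178 - 3724 = -546)
X(y) = -153/101 + y/101 (X(y) = (y - 153)/(99 + 2) = (-153 + y)/101 = (-153 + y)*(1/101) = -153/101 + y/101)
J/X(158) = -546/(-153/101 + (1/101)*158) = -546/(-153/101 + 158/101) = -546/5/101 = -546*101/5 = -55146/5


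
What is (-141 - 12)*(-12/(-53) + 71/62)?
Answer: -689571/3286 ≈ -209.85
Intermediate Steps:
(-141 - 12)*(-12/(-53) + 71/62) = -153*(-12*(-1/53) + 71*(1/62)) = -153*(12/53 + 71/62) = -153*4507/3286 = -689571/3286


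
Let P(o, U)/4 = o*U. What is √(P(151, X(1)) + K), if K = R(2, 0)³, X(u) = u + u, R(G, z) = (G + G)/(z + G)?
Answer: 8*√19 ≈ 34.871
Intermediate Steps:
R(G, z) = 2*G/(G + z) (R(G, z) = (2*G)/(G + z) = 2*G/(G + z))
X(u) = 2*u
K = 8 (K = (2*2/(2 + 0))³ = (2*2/2)³ = (2*2*(½))³ = 2³ = 8)
P(o, U) = 4*U*o (P(o, U) = 4*(o*U) = 4*(U*o) = 4*U*o)
√(P(151, X(1)) + K) = √(4*(2*1)*151 + 8) = √(4*2*151 + 8) = √(1208 + 8) = √1216 = 8*√19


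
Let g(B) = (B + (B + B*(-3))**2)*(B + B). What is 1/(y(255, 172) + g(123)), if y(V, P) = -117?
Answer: 1/14917077 ≈ 6.7037e-8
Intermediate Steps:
g(B) = 2*B*(B + 4*B**2) (g(B) = (B + (B - 3*B)**2)*(2*B) = (B + (-2*B)**2)*(2*B) = (B + 4*B**2)*(2*B) = 2*B*(B + 4*B**2))
1/(y(255, 172) + g(123)) = 1/(-117 + 123**2*(2 + 8*123)) = 1/(-117 + 15129*(2 + 984)) = 1/(-117 + 15129*986) = 1/(-117 + 14917194) = 1/14917077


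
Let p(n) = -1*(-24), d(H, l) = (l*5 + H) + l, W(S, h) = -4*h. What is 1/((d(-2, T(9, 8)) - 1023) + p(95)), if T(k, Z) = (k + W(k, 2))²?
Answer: -1/995 ≈ -0.0010050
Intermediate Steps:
T(k, Z) = (-8 + k)² (T(k, Z) = (k - 4*2)² = (k - 8)² = (-8 + k)²)
d(H, l) = H + 6*l (d(H, l) = (5*l + H) + l = (H + 5*l) + l = H + 6*l)
p(n) = 24
1/((d(-2, T(9, 8)) - 1023) + p(95)) = 1/(((-2 + 6*(-8 + 9)²) - 1023) + 24) = 1/(((-2 + 6*1²) - 1023) + 24) = 1/(((-2 + 6*1) - 1023) + 24) = 1/(((-2 + 6) - 1023) + 24) = 1/((4 - 1023) + 24) = 1/(-1019 + 24) = 1/(-995) = -1/995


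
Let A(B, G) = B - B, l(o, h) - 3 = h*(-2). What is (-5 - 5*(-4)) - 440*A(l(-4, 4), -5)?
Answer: 15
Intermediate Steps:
l(o, h) = 3 - 2*h (l(o, h) = 3 + h*(-2) = 3 - 2*h)
A(B, G) = 0
(-5 - 5*(-4)) - 440*A(l(-4, 4), -5) = (-5 - 5*(-4)) - 440*0 = (-5 + 20) + 0 = 15 + 0 = 15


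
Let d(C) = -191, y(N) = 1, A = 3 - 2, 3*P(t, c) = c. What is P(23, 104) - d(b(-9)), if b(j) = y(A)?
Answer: 677/3 ≈ 225.67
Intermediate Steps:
P(t, c) = c/3
A = 1
b(j) = 1
P(23, 104) - d(b(-9)) = (⅓)*104 - 1*(-191) = 104/3 + 191 = 677/3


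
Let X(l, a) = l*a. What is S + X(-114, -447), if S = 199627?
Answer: 250585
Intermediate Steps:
X(l, a) = a*l
S + X(-114, -447) = 199627 - 447*(-114) = 199627 + 50958 = 250585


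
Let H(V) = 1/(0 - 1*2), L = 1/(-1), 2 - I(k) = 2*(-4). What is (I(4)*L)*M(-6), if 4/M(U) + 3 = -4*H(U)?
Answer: 40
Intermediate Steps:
I(k) = 10 (I(k) = 2 - 2*(-4) = 2 - 1*(-8) = 2 + 8 = 10)
L = -1
H(V) = -1/2 (H(V) = 1/(0 - 2) = 1/(-2) = -1/2)
M(U) = -4 (M(U) = 4/(-3 - 4*(-1/2)) = 4/(-3 + 2) = 4/(-1) = 4*(-1) = -4)
(I(4)*L)*M(-6) = (10*(-1))*(-4) = -10*(-4) = 40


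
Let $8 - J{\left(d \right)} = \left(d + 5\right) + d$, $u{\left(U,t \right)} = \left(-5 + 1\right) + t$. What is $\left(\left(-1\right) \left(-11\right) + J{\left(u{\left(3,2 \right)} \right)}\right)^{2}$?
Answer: $324$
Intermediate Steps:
$u{\left(U,t \right)} = -4 + t$
$J{\left(d \right)} = 3 - 2 d$ ($J{\left(d \right)} = 8 - \left(\left(d + 5\right) + d\right) = 8 - \left(\left(5 + d\right) + d\right) = 8 - \left(5 + 2 d\right) = 3 - 2 d$)
$\left(\left(-1\right) \left(-11\right) + J{\left(u{\left(3,2 \right)} \right)}\right)^{2} = \left(\left(-1\right) \left(-11\right) - \left(-3 + 2 \left(-4 + 2\right)\right)\right)^{2} = \left(11 + \left(3 - -4\right)\right)^{2} = \left(11 + \left(3 + 4\right)\right)^{2} = \left(11 + 7\right)^{2} = 18^{2} = 324$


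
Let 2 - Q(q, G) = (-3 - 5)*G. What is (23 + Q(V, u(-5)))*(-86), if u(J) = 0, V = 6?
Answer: -2150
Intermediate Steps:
Q(q, G) = 2 + 8*G (Q(q, G) = 2 - (-3 - 5)*G = 2 - (-8)*G = 2 + 8*G)
(23 + Q(V, u(-5)))*(-86) = (23 + (2 + 8*0))*(-86) = (23 + (2 + 0))*(-86) = (23 + 2)*(-86) = 25*(-86) = -2150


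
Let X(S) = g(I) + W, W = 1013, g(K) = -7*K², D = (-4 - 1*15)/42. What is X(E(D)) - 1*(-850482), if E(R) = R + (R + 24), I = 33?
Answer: 843872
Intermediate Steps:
D = -19/42 (D = (-4 - 15)*(1/42) = -19*1/42 = -19/42 ≈ -0.45238)
E(R) = 24 + 2*R (E(R) = R + (24 + R) = 24 + 2*R)
X(S) = -6610 (X(S) = -7*33² + 1013 = -7*1089 + 1013 = -7623 + 1013 = -6610)
X(E(D)) - 1*(-850482) = -6610 - 1*(-850482) = -6610 + 850482 = 843872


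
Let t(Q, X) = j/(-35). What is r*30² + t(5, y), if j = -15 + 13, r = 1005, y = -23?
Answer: 31657502/35 ≈ 9.0450e+5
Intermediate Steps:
j = -2
t(Q, X) = 2/35 (t(Q, X) = -2/(-35) = -2*(-1/35) = 2/35)
r*30² + t(5, y) = 1005*30² + 2/35 = 1005*900 + 2/35 = 904500 + 2/35 = 31657502/35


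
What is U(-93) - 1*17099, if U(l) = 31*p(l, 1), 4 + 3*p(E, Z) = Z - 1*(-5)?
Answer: -51235/3 ≈ -17078.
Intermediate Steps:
p(E, Z) = 1/3 + Z/3 (p(E, Z) = -4/3 + (Z - 1*(-5))/3 = -4/3 + (Z + 5)/3 = -4/3 + (5 + Z)/3 = -4/3 + (5/3 + Z/3) = 1/3 + Z/3)
U(l) = 62/3 (U(l) = 31*(1/3 + (1/3)*1) = 31*(1/3 + 1/3) = 31*(2/3) = 62/3)
U(-93) - 1*17099 = 62/3 - 1*17099 = 62/3 - 17099 = -51235/3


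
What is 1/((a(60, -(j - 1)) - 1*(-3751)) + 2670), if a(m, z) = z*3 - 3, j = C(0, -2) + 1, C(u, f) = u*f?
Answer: 1/6418 ≈ 0.00015581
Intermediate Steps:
C(u, f) = f*u
j = 1 (j = -2*0 + 1 = 0 + 1 = 1)
a(m, z) = -3 + 3*z (a(m, z) = 3*z - 3 = -3 + 3*z)
1/((a(60, -(j - 1)) - 1*(-3751)) + 2670) = 1/(((-3 + 3*(-(1 - 1))) - 1*(-3751)) + 2670) = 1/(((-3 + 3*(-1*0)) + 3751) + 2670) = 1/(((-3 + 3*0) + 3751) + 2670) = 1/(((-3 + 0) + 3751) + 2670) = 1/((-3 + 3751) + 2670) = 1/(3748 + 2670) = 1/6418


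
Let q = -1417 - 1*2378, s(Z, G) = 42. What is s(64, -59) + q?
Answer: -3753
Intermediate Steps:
q = -3795 (q = -1417 - 2378 = -3795)
s(64, -59) + q = 42 - 3795 = -3753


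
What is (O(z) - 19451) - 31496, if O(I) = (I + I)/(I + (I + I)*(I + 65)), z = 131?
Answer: -20022169/393 ≈ -50947.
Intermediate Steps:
O(I) = 2*I/(I + 2*I*(65 + I)) (O(I) = (2*I)/(I + (2*I)*(65 + I)) = (2*I)/(I + 2*I*(65 + I)) = 2*I/(I + 2*I*(65 + I)))
(O(z) - 19451) - 31496 = (2/(131 + 2*131) - 19451) - 31496 = (2/(131 + 262) - 19451) - 31496 = (2/393 - 19451) - 31496 = -7644241/393 - 31496 = -20022169/393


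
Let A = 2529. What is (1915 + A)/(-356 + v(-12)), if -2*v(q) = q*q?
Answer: -1111/107 ≈ -10.383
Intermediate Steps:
v(q) = -q²/2 (v(q) = -q*q/2 = -q²/2)
(1915 + A)/(-356 + v(-12)) = (1915 + 2529)/(-356 - ½*(-12)²) = 4444/(-356 - ½*144) = 4444/(-356 - 72) = 4444/(-428) = 4444*(-1/428) = -1111/107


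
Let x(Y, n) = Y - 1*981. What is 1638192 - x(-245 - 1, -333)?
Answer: 1639419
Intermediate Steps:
x(Y, n) = -981 + Y (x(Y, n) = Y - 981 = -981 + Y)
1638192 - x(-245 - 1, -333) = 1638192 - (-981 + (-245 - 1)) = 1638192 - (-981 - 246) = 1638192 - 1*(-1227) = 1638192 + 1227 = 1639419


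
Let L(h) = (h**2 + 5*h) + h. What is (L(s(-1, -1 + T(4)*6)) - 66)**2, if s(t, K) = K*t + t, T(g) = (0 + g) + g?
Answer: 3802500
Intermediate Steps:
T(g) = 2*g (T(g) = g + g = 2*g)
s(t, K) = t + K*t
L(h) = h**2 + 6*h
(L(s(-1, -1 + T(4)*6)) - 66)**2 = ((-(1 + (-1 + (2*4)*6)))*(6 - (1 + (-1 + (2*4)*6))) - 66)**2 = ((-(1 + (-1 + 8*6)))*(6 - (1 + (-1 + 8*6))) - 66)**2 = ((-(1 + (-1 + 48)))*(6 - (1 + (-1 + 48))) - 66)**2 = ((-(1 + 47))*(6 - (1 + 47)) - 66)**2 = ((-1*48)*(6 - 1*48) - 66)**2 = (-48*(6 - 48) - 66)**2 = (-48*(-42) - 66)**2 = (2016 - 66)**2 = 1950**2 = 3802500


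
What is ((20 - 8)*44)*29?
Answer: 15312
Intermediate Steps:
((20 - 8)*44)*29 = (12*44)*29 = 528*29 = 15312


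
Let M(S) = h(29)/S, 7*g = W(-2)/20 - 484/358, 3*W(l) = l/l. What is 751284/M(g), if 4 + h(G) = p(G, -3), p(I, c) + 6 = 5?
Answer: 897846987/31325 ≈ 28662.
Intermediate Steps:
p(I, c) = -1 (p(I, c) = -6 + 5 = -1)
h(G) = -5 (h(G) = -4 - 1 = -5)
W(l) = ⅓ (W(l) = (l/l)/3 = (⅓)*1 = ⅓)
g = -14341/75180 (g = ((⅓)/20 - 484/358)/7 = ((⅓)*(1/20) - 484*1/358)/7 = (1/60 - 242/179)/7 = (⅐)*(-14341/10740) = -14341/75180 ≈ -0.19076)
M(S) = -5/S
751284/M(g) = 751284/((-5/(-14341/75180))) = 751284/((-5*(-75180/14341))) = 751284/(375900/14341) = 751284*(14341/375900) = 897846987/31325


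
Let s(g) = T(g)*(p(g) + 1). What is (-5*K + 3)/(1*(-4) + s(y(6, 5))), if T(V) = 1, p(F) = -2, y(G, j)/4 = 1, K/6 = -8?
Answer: -243/5 ≈ -48.600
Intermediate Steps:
K = -48 (K = 6*(-8) = -48)
y(G, j) = 4 (y(G, j) = 4*1 = 4)
s(g) = -1 (s(g) = 1*(-2 + 1) = 1*(-1) = -1)
(-5*K + 3)/(1*(-4) + s(y(6, 5))) = (-5*(-48) + 3)/(1*(-4) - 1) = (240 + 3)/(-4 - 1) = 243/(-5) = -1/5*243 = -243/5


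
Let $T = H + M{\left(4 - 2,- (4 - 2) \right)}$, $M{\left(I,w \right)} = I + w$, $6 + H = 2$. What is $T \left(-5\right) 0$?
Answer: $0$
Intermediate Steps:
$H = -4$ ($H = -6 + 2 = -4$)
$T = -4$ ($T = -4 + \left(\left(4 - 2\right) - \left(4 - 2\right)\right) = -4 + \left(\left(4 - 2\right) - 2\right) = -4 + \left(2 - 2\right) = -4 + 0 = -4$)
$T \left(-5\right) 0 = \left(-4\right) \left(-5\right) 0 = 20 \cdot 0 = 0$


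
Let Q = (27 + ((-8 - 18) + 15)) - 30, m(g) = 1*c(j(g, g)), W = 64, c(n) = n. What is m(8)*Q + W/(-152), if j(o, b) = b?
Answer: -2136/19 ≈ -112.42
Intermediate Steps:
m(g) = g (m(g) = 1*g = g)
Q = -14 (Q = (27 + (-26 + 15)) - 30 = (27 - 11) - 30 = 16 - 30 = -14)
m(8)*Q + W/(-152) = 8*(-14) + 64/(-152) = -112 + 64*(-1/152) = -112 - 8/19 = -2136/19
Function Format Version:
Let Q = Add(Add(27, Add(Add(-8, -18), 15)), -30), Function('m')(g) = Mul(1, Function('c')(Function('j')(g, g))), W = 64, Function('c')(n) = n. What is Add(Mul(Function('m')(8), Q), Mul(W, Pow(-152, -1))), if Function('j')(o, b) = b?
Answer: Rational(-2136, 19) ≈ -112.42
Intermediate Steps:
Function('m')(g) = g (Function('m')(g) = Mul(1, g) = g)
Q = -14 (Q = Add(Add(27, Add(-26, 15)), -30) = Add(Add(27, -11), -30) = Add(16, -30) = -14)
Add(Mul(Function('m')(8), Q), Mul(W, Pow(-152, -1))) = Add(Mul(8, -14), Mul(64, Pow(-152, -1))) = Add(-112, Mul(64, Rational(-1, 152))) = Add(-112, Rational(-8, 19)) = Rational(-2136, 19)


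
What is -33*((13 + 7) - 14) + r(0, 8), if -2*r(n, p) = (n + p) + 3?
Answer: -407/2 ≈ -203.50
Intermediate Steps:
r(n, p) = -3/2 - n/2 - p/2 (r(n, p) = -((n + p) + 3)/2 = -(3 + n + p)/2 = -3/2 - n/2 - p/2)
-33*((13 + 7) - 14) + r(0, 8) = -33*((13 + 7) - 14) + (-3/2 - ½*0 - ½*8) = -33*(20 - 14) + (-3/2 + 0 - 4) = -33*6 - 11/2 = -198 - 11/2 = -407/2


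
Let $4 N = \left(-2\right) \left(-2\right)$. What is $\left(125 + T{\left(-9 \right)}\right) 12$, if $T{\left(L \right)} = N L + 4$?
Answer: $1440$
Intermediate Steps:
$N = 1$ ($N = \frac{\left(-2\right) \left(-2\right)}{4} = \frac{1}{4} \cdot 4 = 1$)
$T{\left(L \right)} = 4 + L$ ($T{\left(L \right)} = 1 L + 4 = L + 4 = 4 + L$)
$\left(125 + T{\left(-9 \right)}\right) 12 = \left(125 + \left(4 - 9\right)\right) 12 = \left(125 - 5\right) 12 = 120 \cdot 12 = 1440$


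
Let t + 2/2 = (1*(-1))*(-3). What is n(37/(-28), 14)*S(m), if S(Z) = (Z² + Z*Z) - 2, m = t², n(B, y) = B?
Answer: -555/14 ≈ -39.643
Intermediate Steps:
t = 2 (t = -1 + (1*(-1))*(-3) = -1 - 1*(-3) = -1 + 3 = 2)
m = 4 (m = 2² = 4)
S(Z) = -2 + 2*Z² (S(Z) = (Z² + Z²) - 2 = 2*Z² - 2 = -2 + 2*Z²)
n(37/(-28), 14)*S(m) = (37/(-28))*(-2 + 2*4²) = (37*(-1/28))*(-2 + 2*16) = -37*(-2 + 32)/28 = -37/28*30 = -555/14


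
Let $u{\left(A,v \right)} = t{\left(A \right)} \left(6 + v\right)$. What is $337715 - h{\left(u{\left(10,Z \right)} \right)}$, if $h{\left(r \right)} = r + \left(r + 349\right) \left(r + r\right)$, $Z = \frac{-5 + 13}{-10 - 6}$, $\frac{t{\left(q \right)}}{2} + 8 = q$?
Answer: $321369$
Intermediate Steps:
$t{\left(q \right)} = -16 + 2 q$
$Z = - \frac{1}{2}$ ($Z = \frac{8}{-16} = 8 \left(- \frac{1}{16}\right) = - \frac{1}{2} \approx -0.5$)
$u{\left(A,v \right)} = \left(-16 + 2 A\right) \left(6 + v\right)$
$h{\left(r \right)} = r + 2 r \left(349 + r\right)$ ($h{\left(r \right)} = r + \left(349 + r\right) 2 r = r + 2 r \left(349 + r\right)$)
$337715 - h{\left(u{\left(10,Z \right)} \right)} = 337715 - 2 \left(-8 + 10\right) \left(6 - \frac{1}{2}\right) \left(699 + 2 \cdot 2 \left(-8 + 10\right) \left(6 - \frac{1}{2}\right)\right) = 337715 - 2 \cdot 2 \cdot \frac{11}{2} \left(699 + 2 \cdot 2 \cdot 2 \cdot \frac{11}{2}\right) = 337715 - 22 \left(699 + 2 \cdot 22\right) = 337715 - 22 \left(699 + 44\right) = 337715 - 22 \cdot 743 = 337715 - 16346 = 321369$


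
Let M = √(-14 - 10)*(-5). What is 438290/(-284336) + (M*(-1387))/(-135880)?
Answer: -219145/142168 - 1387*I*√6/13588 ≈ -1.5415 - 0.25003*I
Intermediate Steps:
M = -10*I*√6 (M = √(-24)*(-5) = (2*I*√6)*(-5) = -10*I*√6 ≈ -24.495*I)
438290/(-284336) + (M*(-1387))/(-135880) = 438290/(-284336) + (-10*I*√6*(-1387))/(-135880) = 438290*(-1/284336) + (13870*I*√6)*(-1/135880) = -219145/142168 - 1387*I*√6/13588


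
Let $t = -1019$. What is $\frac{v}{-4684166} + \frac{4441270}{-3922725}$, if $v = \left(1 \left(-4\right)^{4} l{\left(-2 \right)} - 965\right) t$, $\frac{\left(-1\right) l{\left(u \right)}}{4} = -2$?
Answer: $- \frac{3294923368699}{3674939014470} \approx -0.89659$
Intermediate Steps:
$l{\left(u \right)} = 8$ ($l{\left(u \right)} = \left(-4\right) \left(-2\right) = 8$)
$v = -1103577$ ($v = \left(1 \left(-4\right)^{4} \cdot 8 - 965\right) \left(-1019\right) = \left(1 \cdot 256 \cdot 8 - 965\right) \left(-1019\right) = \left(256 \cdot 8 - 965\right) \left(-1019\right) = \left(2048 - 965\right) \left(-1019\right) = 1083 \left(-1019\right) = -1103577$)
$\frac{v}{-4684166} + \frac{4441270}{-3922725} = - \frac{1103577}{-4684166} + \frac{4441270}{-3922725} = \left(-1103577\right) \left(- \frac{1}{4684166}\right) + 4441270 \left(- \frac{1}{3922725}\right) = \frac{1103577}{4684166} - \frac{888254}{784545} = - \frac{3294923368699}{3674939014470}$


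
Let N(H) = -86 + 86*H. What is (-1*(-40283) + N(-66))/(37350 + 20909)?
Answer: 34521/58259 ≈ 0.59254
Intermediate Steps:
(-1*(-40283) + N(-66))/(37350 + 20909) = (-1*(-40283) + (-86 + 86*(-66)))/(37350 + 20909) = (40283 + (-86 - 5676))/58259 = (40283 - 5762)*(1/58259) = 34521*(1/58259) = 34521/58259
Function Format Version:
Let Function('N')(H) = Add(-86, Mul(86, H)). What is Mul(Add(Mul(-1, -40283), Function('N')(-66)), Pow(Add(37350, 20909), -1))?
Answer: Rational(34521, 58259) ≈ 0.59254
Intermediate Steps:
Mul(Add(Mul(-1, -40283), Function('N')(-66)), Pow(Add(37350, 20909), -1)) = Mul(Add(Mul(-1, -40283), Add(-86, Mul(86, -66))), Pow(Add(37350, 20909), -1)) = Mul(Add(40283, Add(-86, -5676)), Pow(58259, -1)) = Mul(Add(40283, -5762), Rational(1, 58259)) = Mul(34521, Rational(1, 58259)) = Rational(34521, 58259)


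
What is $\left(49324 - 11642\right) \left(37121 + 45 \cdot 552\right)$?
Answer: $2334814402$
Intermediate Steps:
$\left(49324 - 11642\right) \left(37121 + 45 \cdot 552\right) = 37682 \left(37121 + 24840\right) = 37682 \cdot 61961 = 2334814402$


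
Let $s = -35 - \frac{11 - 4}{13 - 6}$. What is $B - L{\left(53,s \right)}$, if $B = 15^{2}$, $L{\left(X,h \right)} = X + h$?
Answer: $208$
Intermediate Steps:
$s = -36$ ($s = -35 - \frac{7}{7} = -35 - 7 \cdot \frac{1}{7} = -35 - 1 = -36$)
$B = 225$
$B - L{\left(53,s \right)} = 225 - \left(53 - 36\right) = 225 - 17 = 208$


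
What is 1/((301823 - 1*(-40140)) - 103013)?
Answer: 1/238950 ≈ 4.1850e-6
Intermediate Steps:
1/((301823 - 1*(-40140)) - 103013) = 1/((301823 + 40140) - 103013) = 1/(341963 - 103013) = 1/238950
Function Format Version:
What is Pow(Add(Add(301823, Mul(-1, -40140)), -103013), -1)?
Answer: Rational(1, 238950) ≈ 4.1850e-6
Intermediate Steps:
Pow(Add(Add(301823, Mul(-1, -40140)), -103013), -1) = Pow(Add(Add(301823, 40140), -103013), -1) = Pow(Add(341963, -103013), -1) = Pow(238950, -1) = Rational(1, 238950)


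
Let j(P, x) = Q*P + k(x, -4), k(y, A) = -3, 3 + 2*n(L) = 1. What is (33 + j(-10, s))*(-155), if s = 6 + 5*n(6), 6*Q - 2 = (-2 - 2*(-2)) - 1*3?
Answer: -13175/3 ≈ -4391.7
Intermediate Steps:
n(L) = -1 (n(L) = -3/2 + (1/2)*1 = -3/2 + 1/2 = -1)
Q = 1/6 (Q = 1/3 + ((-2 - 2*(-2)) - 1*3)/6 = 1/3 + ((-2 - 1*(-4)) - 3)/6 = 1/3 + ((-2 + 4) - 3)/6 = 1/3 + (2 - 3)/6 = 1/3 + (1/6)*(-1) = 1/3 - 1/6 = 1/6 ≈ 0.16667)
s = 1 (s = 6 + 5*(-1) = 6 - 5 = 1)
j(P, x) = -3 + P/6 (j(P, x) = P/6 - 3 = -3 + P/6)
(33 + j(-10, s))*(-155) = (33 + (-3 + (1/6)*(-10)))*(-155) = (33 + (-3 - 5/3))*(-155) = (33 - 14/3)*(-155) = (85/3)*(-155) = -13175/3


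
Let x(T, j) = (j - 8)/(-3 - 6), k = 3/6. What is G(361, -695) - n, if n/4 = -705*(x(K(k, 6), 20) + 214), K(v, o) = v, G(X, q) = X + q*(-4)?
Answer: 602861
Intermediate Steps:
G(X, q) = X - 4*q
k = ½ (k = 3*(⅙) = ½ ≈ 0.50000)
x(T, j) = 8/9 - j/9 (x(T, j) = (-8 + j)/(-9) = (-8 + j)*(-⅑) = 8/9 - j/9)
n = -599720 (n = 4*(-705*((8/9 - ⅑*20) + 214)) = 4*(-705*((8/9 - 20/9) + 214)) = 4*(-705*(-4/3 + 214)) = 4*(-705*638/3) = 4*(-149930) = -599720)
G(361, -695) - n = (361 - 4*(-695)) - 1*(-599720) = (361 + 2780) + 599720 = 3141 + 599720 = 602861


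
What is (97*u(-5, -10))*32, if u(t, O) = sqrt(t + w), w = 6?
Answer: 3104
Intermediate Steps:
u(t, O) = sqrt(6 + t) (u(t, O) = sqrt(t + 6) = sqrt(6 + t))
(97*u(-5, -10))*32 = (97*sqrt(6 - 5))*32 = (97*sqrt(1))*32 = (97*1)*32 = 97*32 = 3104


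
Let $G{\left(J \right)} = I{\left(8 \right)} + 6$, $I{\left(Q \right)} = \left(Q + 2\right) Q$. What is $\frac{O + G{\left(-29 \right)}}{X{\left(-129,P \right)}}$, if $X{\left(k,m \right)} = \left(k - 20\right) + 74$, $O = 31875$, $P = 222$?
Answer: $- \frac{31961}{75} \approx -426.15$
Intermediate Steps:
$I{\left(Q \right)} = Q \left(2 + Q\right)$ ($I{\left(Q \right)} = \left(2 + Q\right) Q = Q \left(2 + Q\right)$)
$G{\left(J \right)} = 86$ ($G{\left(J \right)} = 8 \left(2 + 8\right) + 6 = 8 \cdot 10 + 6 = 80 + 6 = 86$)
$X{\left(k,m \right)} = 54 + k$ ($X{\left(k,m \right)} = \left(-20 + k\right) + 74 = 54 + k$)
$\frac{O + G{\left(-29 \right)}}{X{\left(-129,P \right)}} = \frac{31875 + 86}{54 - 129} = \frac{31961}{-75} = 31961 \left(- \frac{1}{75}\right) = - \frac{31961}{75}$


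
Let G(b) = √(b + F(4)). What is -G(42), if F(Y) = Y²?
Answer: -√58 ≈ -7.6158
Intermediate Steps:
G(b) = √(16 + b) (G(b) = √(b + 4²) = √(b + 16) = √(16 + b))
-G(42) = -√(16 + 42) = -√58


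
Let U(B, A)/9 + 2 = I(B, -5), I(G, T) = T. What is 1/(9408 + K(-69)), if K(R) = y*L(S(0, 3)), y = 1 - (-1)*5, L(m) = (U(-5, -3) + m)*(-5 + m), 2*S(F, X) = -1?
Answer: 2/23007 ≈ 8.6930e-5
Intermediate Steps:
S(F, X) = -½ (S(F, X) = (½)*(-1) = -½)
U(B, A) = -63 (U(B, A) = -18 + 9*(-5) = -18 - 45 = -63)
L(m) = (-63 + m)*(-5 + m)
y = 6 (y = 1 - 1*(-5) = 1 + 5 = 6)
K(R) = 4191/2 (K(R) = 6*(315 + (-½)² - 68*(-½)) = 6*(315 + ¼ + 34) = 6*(1397/4) = 4191/2)
1/(9408 + K(-69)) = 1/(9408 + 4191/2) = 1/(23007/2) = 2/23007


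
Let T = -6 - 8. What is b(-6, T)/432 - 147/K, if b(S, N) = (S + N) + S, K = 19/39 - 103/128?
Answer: 158485379/342360 ≈ 462.92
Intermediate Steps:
K = -1585/4992 (K = 19*(1/39) - 103*1/128 = 19/39 - 103/128 = -1585/4992 ≈ -0.31751)
T = -14
b(S, N) = N + 2*S (b(S, N) = (N + S) + S = N + 2*S)
b(-6, T)/432 - 147/K = (-14 + 2*(-6))/432 - 147/(-1585/4992) = (-14 - 12)*(1/432) - 147*(-4992/1585) = -26*1/432 + 733824/1585 = -13/216 + 733824/1585 = 158485379/342360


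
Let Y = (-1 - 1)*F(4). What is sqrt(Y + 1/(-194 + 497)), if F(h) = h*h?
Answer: I*sqrt(2937585)/303 ≈ 5.6566*I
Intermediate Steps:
F(h) = h**2
Y = -32 (Y = (-1 - 1)*4**2 = -2*16 = -32)
sqrt(Y + 1/(-194 + 497)) = sqrt(-32 + 1/(-194 + 497)) = sqrt(-32 + 1/303) = sqrt(-9695/303) = I*sqrt(2937585)/303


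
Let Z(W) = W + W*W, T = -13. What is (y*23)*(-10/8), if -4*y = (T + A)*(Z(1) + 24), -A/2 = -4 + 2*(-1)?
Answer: -1495/8 ≈ -186.88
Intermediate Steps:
Z(W) = W + W²
A = 12 (A = -2*(-4 + 2*(-1)) = -2*(-4 - 2) = -2*(-6) = 12)
y = 13/2 (y = -(-13 + 12)*(1*(1 + 1) + 24)/4 = -(-1)*(1*2 + 24)/4 = -(-1)*(2 + 24)/4 = -(-1)*26/4 = -¼*(-26) = 13/2 ≈ 6.5000)
(y*23)*(-10/8) = ((13/2)*23)*(-10/8) = 299*(-10*⅛)/2 = (299/2)*(-5/4) = -1495/8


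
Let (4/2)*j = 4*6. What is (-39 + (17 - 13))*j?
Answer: -420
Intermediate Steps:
j = 12 (j = (4*6)/2 = (1/2)*24 = 12)
(-39 + (17 - 13))*j = (-39 + (17 - 13))*12 = (-39 + 4)*12 = -35*12 = -420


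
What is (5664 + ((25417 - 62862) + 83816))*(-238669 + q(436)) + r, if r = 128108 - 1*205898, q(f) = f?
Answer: -12396531945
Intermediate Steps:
r = -77790 (r = 128108 - 205898 = -77790)
(5664 + ((25417 - 62862) + 83816))*(-238669 + q(436)) + r = (5664 + ((25417 - 62862) + 83816))*(-238669 + 436) - 77790 = (5664 + (-37445 + 83816))*(-238233) - 77790 = (5664 + 46371)*(-238233) - 77790 = 52035*(-238233) - 77790 = -12396454155 - 77790 = -12396531945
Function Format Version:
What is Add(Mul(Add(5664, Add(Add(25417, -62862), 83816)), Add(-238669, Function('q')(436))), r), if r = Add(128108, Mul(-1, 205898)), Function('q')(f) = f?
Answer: -12396531945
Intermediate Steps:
r = -77790 (r = Add(128108, -205898) = -77790)
Add(Mul(Add(5664, Add(Add(25417, -62862), 83816)), Add(-238669, Function('q')(436))), r) = Add(Mul(Add(5664, Add(Add(25417, -62862), 83816)), Add(-238669, 436)), -77790) = Add(Mul(Add(5664, Add(-37445, 83816)), -238233), -77790) = Add(Mul(Add(5664, 46371), -238233), -77790) = Add(Mul(52035, -238233), -77790) = Add(-12396454155, -77790) = -12396531945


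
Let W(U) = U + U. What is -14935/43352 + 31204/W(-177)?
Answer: -679021399/7673304 ≈ -88.491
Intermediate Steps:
W(U) = 2*U
-14935/43352 + 31204/W(-177) = -14935/43352 + 31204/((2*(-177))) = -14935*1/43352 + 31204/(-354) = -14935/43352 + 31204*(-1/354) = -14935/43352 - 15602/177 = -679021399/7673304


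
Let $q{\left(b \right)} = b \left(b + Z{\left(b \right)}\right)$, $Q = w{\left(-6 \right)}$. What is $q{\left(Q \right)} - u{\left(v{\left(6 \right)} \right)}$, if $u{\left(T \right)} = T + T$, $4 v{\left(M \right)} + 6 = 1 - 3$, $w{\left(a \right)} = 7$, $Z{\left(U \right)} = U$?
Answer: $102$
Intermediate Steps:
$Q = 7$
$v{\left(M \right)} = -2$ ($v{\left(M \right)} = - \frac{3}{2} + \frac{1 - 3}{4} = - \frac{3}{2} + \frac{1}{4} \left(-2\right) = - \frac{3}{2} - \frac{1}{2} = -2$)
$u{\left(T \right)} = 2 T$
$q{\left(b \right)} = 2 b^{2}$ ($q{\left(b \right)} = b \left(b + b\right) = b 2 b = 2 b^{2}$)
$q{\left(Q \right)} - u{\left(v{\left(6 \right)} \right)} = 2 \cdot 7^{2} - 2 \left(-2\right) = 2 \cdot 49 - -4 = 98 + 4 = 102$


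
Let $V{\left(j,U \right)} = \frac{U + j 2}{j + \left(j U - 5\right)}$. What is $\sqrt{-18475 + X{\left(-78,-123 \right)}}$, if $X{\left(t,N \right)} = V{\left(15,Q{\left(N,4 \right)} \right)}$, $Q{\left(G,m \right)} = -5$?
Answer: $\frac{2 i \sqrt{780585}}{13} \approx 135.92 i$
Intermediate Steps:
$V{\left(j,U \right)} = \frac{U + 2 j}{-5 + j + U j}$ ($V{\left(j,U \right)} = \frac{U + 2 j}{j + \left(U j - 5\right)} = \frac{U + 2 j}{j + \left(-5 + U j\right)} = \frac{U + 2 j}{-5 + j + U j}$)
$X{\left(t,N \right)} = - \frac{5}{13}$ ($X{\left(t,N \right)} = \frac{-5 + 2 \cdot 15}{-5 + 15 - 75} = \frac{-5 + 30}{-5 + 15 - 75} = \frac{1}{-65} \cdot 25 = \left(- \frac{1}{65}\right) 25 = - \frac{5}{13}$)
$\sqrt{-18475 + X{\left(-78,-123 \right)}} = \sqrt{-18475 - \frac{5}{13}} = \sqrt{- \frac{240180}{13}} = \frac{2 i \sqrt{780585}}{13}$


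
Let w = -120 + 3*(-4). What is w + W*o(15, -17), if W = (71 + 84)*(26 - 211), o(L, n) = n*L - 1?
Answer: 7340668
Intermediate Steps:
o(L, n) = -1 + L*n (o(L, n) = L*n - 1 = -1 + L*n)
W = -28675 (W = 155*(-185) = -28675)
w = -132 (w = -120 - 12 = -132)
w + W*o(15, -17) = -132 - 28675*(-1 + 15*(-17)) = -132 - 28675*(-1 - 255) = -132 - 28675*(-256) = -132 + 7340800 = 7340668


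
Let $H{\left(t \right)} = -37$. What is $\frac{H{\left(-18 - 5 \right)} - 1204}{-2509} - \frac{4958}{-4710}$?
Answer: $\frac{9142366}{5908695} \approx 1.5473$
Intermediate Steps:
$\frac{H{\left(-18 - 5 \right)} - 1204}{-2509} - \frac{4958}{-4710} = \frac{-37 - 1204}{-2509} - \frac{4958}{-4710} = \left(-1241\right) \left(- \frac{1}{2509}\right) - - \frac{2479}{2355} = \frac{1241}{2509} + \frac{2479}{2355} = \frac{9142366}{5908695}$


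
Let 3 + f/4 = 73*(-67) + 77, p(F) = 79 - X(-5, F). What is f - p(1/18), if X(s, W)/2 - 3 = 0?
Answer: -19341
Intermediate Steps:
X(s, W) = 6 (X(s, W) = 6 + 2*0 = 6 + 0 = 6)
p(F) = 73 (p(F) = 79 - 1*6 = 79 - 6 = 73)
f = -19268 (f = -12 + 4*(73*(-67) + 77) = -12 + 4*(-4891 + 77) = -12 + 4*(-4814) = -12 - 19256 = -19268)
f - p(1/18) = -19268 - 1*73 = -19268 - 73 = -19341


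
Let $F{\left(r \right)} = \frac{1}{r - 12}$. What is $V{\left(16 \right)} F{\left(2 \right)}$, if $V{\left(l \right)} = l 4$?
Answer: $- \frac{32}{5} \approx -6.4$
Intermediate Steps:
$V{\left(l \right)} = 4 l$
$F{\left(r \right)} = \frac{1}{-12 + r}$
$V{\left(16 \right)} F{\left(2 \right)} = \frac{4 \cdot 16}{-12 + 2} = \frac{64}{-10} = 64 \left(- \frac{1}{10}\right) = - \frac{32}{5}$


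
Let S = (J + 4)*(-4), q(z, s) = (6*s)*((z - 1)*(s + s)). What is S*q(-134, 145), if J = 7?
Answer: 1498662000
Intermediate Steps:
q(z, s) = 12*s²*(-1 + z) (q(z, s) = (6*s)*((-1 + z)*(2*s)) = (6*s)*(2*s*(-1 + z)) = 12*s²*(-1 + z))
S = -44 (S = (7 + 4)*(-4) = 11*(-4) = -44)
S*q(-134, 145) = -528*145²*(-1 - 134) = -528*21025*(-135) = -44*(-34060500) = 1498662000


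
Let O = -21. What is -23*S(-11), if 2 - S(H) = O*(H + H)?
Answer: 10580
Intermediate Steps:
S(H) = 2 + 42*H (S(H) = 2 - (-21)*(H + H) = 2 - (-21)*2*H = 2 - (-42)*H = 2 + 42*H)
-23*S(-11) = -23*(2 + 42*(-11)) = -23*(2 - 462) = -23*(-460) = 10580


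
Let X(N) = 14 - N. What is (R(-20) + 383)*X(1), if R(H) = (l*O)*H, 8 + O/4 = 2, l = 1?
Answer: 11219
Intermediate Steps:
O = -24 (O = -32 + 4*2 = -32 + 8 = -24)
R(H) = -24*H (R(H) = (1*(-24))*H = -24*H)
(R(-20) + 383)*X(1) = (-24*(-20) + 383)*(14 - 1*1) = (480 + 383)*(14 - 1) = 863*13 = 11219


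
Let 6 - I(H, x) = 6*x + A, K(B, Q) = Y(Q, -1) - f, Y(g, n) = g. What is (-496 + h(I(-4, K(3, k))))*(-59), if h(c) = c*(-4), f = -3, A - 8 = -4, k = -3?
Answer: 29736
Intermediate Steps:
A = 4 (A = 8 - 4 = 4)
K(B, Q) = 3 + Q (K(B, Q) = Q - 1*(-3) = Q + 3 = 3 + Q)
I(H, x) = 2 - 6*x (I(H, x) = 6 - (6*x + 4) = 6 - (4 + 6*x) = 6 + (-4 - 6*x) = 2 - 6*x)
h(c) = -4*c
(-496 + h(I(-4, K(3, k))))*(-59) = (-496 - 4*(2 - 6*(3 - 3)))*(-59) = (-496 - 4*(2 - 6*0))*(-59) = (-496 - 4*(2 + 0))*(-59) = (-496 - 4*2)*(-59) = (-496 - 8)*(-59) = -504*(-59) = 29736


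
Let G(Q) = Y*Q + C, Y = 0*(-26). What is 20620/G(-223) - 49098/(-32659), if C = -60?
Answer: -33524135/97977 ≈ -342.16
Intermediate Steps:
Y = 0
G(Q) = -60 (G(Q) = 0*Q - 60 = 0 - 60 = -60)
20620/G(-223) - 49098/(-32659) = 20620/(-60) - 49098/(-32659) = 20620*(-1/60) - 49098*(-1/32659) = -1031/3 + 49098/32659 = -33524135/97977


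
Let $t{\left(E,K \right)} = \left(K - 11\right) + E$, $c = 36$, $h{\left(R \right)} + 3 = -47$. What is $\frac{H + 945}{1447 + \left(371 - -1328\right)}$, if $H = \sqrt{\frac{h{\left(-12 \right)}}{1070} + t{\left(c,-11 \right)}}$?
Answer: $\frac{945}{3146} + \frac{\sqrt{159751}}{336622} \approx 0.30157$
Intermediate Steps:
$h{\left(R \right)} = -50$ ($h{\left(R \right)} = -3 - 47 = -50$)
$t{\left(E,K \right)} = -11 + E + K$ ($t{\left(E,K \right)} = \left(-11 + K\right) + E = -11 + E + K$)
$H = \frac{\sqrt{159751}}{107}$ ($H = \sqrt{- \frac{50}{1070} - -14} = \sqrt{\left(-50\right) \frac{1}{1070} + 14} = \sqrt{- \frac{5}{107} + 14} = \sqrt{\frac{1493}{107}} = \frac{\sqrt{159751}}{107} \approx 3.7354$)
$\frac{H + 945}{1447 + \left(371 - -1328\right)} = \frac{\frac{\sqrt{159751}}{107} + 945}{1447 + \left(371 - -1328\right)} = \frac{945 + \frac{\sqrt{159751}}{107}}{1447 + \left(371 + 1328\right)} = \frac{945 + \frac{\sqrt{159751}}{107}}{1447 + 1699} = \frac{945 + \frac{\sqrt{159751}}{107}}{3146} = \left(945 + \frac{\sqrt{159751}}{107}\right) \frac{1}{3146} = \frac{945}{3146} + \frac{\sqrt{159751}}{336622}$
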